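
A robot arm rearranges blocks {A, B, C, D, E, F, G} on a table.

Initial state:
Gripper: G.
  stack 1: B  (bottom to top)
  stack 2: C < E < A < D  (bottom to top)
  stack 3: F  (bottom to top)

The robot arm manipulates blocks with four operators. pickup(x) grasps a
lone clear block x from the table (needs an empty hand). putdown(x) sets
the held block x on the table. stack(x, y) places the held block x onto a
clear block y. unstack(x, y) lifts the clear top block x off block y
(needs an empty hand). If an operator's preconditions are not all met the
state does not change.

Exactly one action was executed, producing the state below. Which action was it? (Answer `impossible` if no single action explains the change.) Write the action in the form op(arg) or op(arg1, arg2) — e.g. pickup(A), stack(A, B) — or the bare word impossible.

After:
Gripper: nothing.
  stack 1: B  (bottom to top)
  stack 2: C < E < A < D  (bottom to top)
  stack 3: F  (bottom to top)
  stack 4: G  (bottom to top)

putdown(G)

target: towers=[B; C/E/A/D; F; G] holding=-
        putdown(G) → towers=[B; C/E/A/D; F; G] holding=-  ← match
       stack(G, B) → towers=[B/G; C/E/A/D; F] holding=-
       stack(G, F) → towers=[B; C/E/A/D; F/G] holding=-
       stack(G, D) → towers=[B; C/E/A/D/G; F] holding=-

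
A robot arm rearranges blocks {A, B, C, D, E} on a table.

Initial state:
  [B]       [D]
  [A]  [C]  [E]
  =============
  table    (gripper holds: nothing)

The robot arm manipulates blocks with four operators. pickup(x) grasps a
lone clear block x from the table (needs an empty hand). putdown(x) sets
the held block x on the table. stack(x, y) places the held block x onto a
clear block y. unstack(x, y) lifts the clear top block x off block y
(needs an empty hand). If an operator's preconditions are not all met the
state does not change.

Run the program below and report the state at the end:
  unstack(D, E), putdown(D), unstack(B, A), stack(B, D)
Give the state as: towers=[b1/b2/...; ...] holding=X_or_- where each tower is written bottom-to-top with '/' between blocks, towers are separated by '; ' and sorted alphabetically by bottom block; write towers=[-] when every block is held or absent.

towers=[A; C; D/B; E] holding=-

step 1 (unstack(D, E)): towers=[A/B; C; E] holding=D
step 2 (putdown(D)): towers=[A/B; C; D; E] holding=-
step 3 (unstack(B, A)): towers=[A; C; D; E] holding=B
step 4 (stack(B, D)): towers=[A; C; D/B; E] holding=-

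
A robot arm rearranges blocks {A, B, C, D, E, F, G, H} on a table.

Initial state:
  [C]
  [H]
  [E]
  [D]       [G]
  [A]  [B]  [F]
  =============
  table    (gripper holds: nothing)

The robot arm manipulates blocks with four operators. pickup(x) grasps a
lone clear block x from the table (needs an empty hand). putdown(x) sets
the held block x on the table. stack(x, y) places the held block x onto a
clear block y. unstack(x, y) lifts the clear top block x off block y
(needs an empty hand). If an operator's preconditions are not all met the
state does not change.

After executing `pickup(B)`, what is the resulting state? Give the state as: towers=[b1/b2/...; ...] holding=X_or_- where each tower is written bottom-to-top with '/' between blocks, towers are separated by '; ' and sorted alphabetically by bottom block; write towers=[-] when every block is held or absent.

towers=[A/D/E/H/C; F/G] holding=B

before: towers=[A/D/E/H/C; B; F/G] holding=-
pre[pickup(B)]: clear(B) ok, ontable(B) ok, handempty ok
all met → apply pickup(B)
after:  towers=[A/D/E/H/C; F/G] holding=B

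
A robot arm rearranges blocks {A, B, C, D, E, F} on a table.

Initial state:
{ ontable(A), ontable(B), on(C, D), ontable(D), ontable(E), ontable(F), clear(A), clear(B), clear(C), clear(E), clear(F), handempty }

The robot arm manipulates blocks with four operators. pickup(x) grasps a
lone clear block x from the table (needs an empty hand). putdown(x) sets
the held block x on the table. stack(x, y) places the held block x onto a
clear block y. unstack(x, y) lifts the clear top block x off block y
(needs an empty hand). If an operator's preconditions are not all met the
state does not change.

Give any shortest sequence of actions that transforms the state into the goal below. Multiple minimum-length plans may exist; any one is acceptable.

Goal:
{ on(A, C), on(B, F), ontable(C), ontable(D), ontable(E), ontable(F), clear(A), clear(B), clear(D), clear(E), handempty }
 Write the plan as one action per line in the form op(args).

pickup(B)
stack(B, F)
unstack(C, D)
putdown(C)
pickup(A)
stack(A, C)

step 1 (pickup(B)): towers=[A; D/C; E; F] holding=B
step 2 (stack(B, F)): towers=[A; D/C; E; F/B] holding=-
step 3 (unstack(C, D)): towers=[A; D; E; F/B] holding=C
step 4 (putdown(C)): towers=[A; C; D; E; F/B] holding=-
step 5 (pickup(A)): towers=[C; D; E; F/B] holding=A
step 6 (stack(A, C)): towers=[C/A; D; E; F/B] holding=-
goal check: towers=[C/A; D; E; F/B] holding=- — reached (length 6, optimal by BFS)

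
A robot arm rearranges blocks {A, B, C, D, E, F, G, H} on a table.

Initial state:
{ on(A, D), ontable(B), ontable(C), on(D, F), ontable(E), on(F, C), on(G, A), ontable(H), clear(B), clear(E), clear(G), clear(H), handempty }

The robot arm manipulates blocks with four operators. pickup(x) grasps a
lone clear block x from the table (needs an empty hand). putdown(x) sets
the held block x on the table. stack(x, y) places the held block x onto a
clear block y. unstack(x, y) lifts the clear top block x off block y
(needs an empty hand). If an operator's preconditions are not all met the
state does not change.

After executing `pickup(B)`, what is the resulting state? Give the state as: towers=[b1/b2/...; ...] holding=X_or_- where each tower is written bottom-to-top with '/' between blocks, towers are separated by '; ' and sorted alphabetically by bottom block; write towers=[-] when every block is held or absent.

towers=[C/F/D/A/G; E; H] holding=B

before: towers=[B; C/F/D/A/G; E; H] holding=-
pre[pickup(B)]: clear(B) ok, ontable(B) ok, handempty ok
all met → apply pickup(B)
after:  towers=[C/F/D/A/G; E; H] holding=B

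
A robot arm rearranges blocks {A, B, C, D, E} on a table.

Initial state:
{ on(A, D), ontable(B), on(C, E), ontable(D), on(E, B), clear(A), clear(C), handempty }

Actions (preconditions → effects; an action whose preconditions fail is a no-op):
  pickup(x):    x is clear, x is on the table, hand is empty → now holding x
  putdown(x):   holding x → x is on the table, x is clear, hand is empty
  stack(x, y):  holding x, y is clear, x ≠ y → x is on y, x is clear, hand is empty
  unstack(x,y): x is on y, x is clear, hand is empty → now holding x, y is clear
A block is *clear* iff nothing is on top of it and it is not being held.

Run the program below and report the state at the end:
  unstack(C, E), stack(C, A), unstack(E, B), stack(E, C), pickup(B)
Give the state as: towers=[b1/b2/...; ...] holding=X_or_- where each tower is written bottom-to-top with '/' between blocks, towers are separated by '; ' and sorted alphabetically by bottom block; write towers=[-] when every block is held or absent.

towers=[D/A/C/E] holding=B

step 1 (unstack(C, E)): towers=[B/E; D/A] holding=C
step 2 (stack(C, A)): towers=[B/E; D/A/C] holding=-
step 3 (unstack(E, B)): towers=[B; D/A/C] holding=E
step 4 (stack(E, C)): towers=[B; D/A/C/E] holding=-
step 5 (pickup(B)): towers=[D/A/C/E] holding=B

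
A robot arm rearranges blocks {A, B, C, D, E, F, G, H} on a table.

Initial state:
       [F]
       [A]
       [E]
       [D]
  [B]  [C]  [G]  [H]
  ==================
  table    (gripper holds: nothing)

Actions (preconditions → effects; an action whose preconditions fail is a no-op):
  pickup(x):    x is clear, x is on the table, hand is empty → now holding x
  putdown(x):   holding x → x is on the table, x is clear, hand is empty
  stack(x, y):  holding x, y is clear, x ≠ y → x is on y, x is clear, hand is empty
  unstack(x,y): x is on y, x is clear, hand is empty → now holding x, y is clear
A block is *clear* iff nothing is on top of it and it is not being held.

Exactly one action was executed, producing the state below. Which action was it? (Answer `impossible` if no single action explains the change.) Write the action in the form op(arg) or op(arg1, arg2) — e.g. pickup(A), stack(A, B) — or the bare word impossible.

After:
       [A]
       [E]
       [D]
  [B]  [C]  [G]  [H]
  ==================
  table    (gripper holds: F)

target: towers=[B; C/D/E/A; G; H] holding=F
         pickup(G) → towers=[B; C/D/E/A/F; H] holding=G
         pickup(H) → towers=[B; C/D/E/A/F; G] holding=H
         pickup(B) → towers=[C/D/E/A/F; G; H] holding=B
     unstack(F, A) → towers=[B; C/D/E/A; G; H] holding=F  ← match

unstack(F, A)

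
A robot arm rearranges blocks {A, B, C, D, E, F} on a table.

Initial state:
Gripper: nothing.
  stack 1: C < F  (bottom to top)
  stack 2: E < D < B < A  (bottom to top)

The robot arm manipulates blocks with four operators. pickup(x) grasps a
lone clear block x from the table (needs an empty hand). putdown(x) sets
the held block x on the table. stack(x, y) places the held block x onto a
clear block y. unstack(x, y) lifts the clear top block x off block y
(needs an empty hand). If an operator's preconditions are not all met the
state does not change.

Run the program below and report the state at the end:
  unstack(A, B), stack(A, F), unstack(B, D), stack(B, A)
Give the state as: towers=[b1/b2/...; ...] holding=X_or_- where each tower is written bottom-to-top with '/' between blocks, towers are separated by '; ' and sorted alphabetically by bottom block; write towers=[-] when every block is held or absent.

towers=[C/F/A/B; E/D] holding=-

step 1 (unstack(A, B)): towers=[C/F; E/D/B] holding=A
step 2 (stack(A, F)): towers=[C/F/A; E/D/B] holding=-
step 3 (unstack(B, D)): towers=[C/F/A; E/D] holding=B
step 4 (stack(B, A)): towers=[C/F/A/B; E/D] holding=-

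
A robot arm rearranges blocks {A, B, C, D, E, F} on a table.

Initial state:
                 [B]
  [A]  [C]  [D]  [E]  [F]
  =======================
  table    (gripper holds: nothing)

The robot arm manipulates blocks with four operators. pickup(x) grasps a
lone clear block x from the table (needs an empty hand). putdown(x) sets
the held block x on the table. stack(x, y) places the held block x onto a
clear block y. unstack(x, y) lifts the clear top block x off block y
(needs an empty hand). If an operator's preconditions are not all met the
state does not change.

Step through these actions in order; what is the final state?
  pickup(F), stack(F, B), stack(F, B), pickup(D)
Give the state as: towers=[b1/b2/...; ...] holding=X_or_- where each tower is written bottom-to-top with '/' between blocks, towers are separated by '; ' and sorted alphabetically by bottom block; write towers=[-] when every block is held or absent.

step 1 (pickup(F)): towers=[A; C; D; E/B] holding=F
step 2 (stack(F, B)): towers=[A; C; D; E/B/F] holding=-
step 3 (stack(F, B)) [no-op]: towers=[A; C; D; E/B/F] holding=-
step 4 (pickup(D)): towers=[A; C; E/B/F] holding=D

towers=[A; C; E/B/F] holding=D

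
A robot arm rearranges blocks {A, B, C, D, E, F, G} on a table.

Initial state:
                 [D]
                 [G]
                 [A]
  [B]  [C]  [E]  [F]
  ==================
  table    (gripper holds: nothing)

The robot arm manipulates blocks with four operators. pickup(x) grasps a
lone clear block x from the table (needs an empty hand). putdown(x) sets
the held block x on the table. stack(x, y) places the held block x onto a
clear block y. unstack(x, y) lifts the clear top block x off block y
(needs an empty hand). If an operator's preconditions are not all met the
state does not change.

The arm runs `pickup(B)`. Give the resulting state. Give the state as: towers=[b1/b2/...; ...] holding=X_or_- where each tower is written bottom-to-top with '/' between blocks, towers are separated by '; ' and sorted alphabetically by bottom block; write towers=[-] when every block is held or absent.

before: towers=[B; C; E; F/A/G/D] holding=-
pre[pickup(B)]: clear(B) ok, ontable(B) ok, handempty ok
all met → apply pickup(B)
after:  towers=[C; E; F/A/G/D] holding=B

towers=[C; E; F/A/G/D] holding=B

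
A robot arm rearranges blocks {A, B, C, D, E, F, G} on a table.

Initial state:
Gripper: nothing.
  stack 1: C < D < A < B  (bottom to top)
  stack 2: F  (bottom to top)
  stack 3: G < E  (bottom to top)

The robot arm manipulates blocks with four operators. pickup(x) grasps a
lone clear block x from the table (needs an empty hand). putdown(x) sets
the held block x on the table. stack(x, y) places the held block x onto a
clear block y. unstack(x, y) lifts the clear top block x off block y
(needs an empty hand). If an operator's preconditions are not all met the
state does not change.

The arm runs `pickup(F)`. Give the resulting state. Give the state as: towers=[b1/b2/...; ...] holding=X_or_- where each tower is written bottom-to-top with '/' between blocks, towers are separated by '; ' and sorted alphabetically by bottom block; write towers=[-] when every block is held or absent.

before: towers=[C/D/A/B; F; G/E] holding=-
pre[pickup(F)]: clear(F) ok, ontable(F) ok, handempty ok
all met → apply pickup(F)
after:  towers=[C/D/A/B; G/E] holding=F

towers=[C/D/A/B; G/E] holding=F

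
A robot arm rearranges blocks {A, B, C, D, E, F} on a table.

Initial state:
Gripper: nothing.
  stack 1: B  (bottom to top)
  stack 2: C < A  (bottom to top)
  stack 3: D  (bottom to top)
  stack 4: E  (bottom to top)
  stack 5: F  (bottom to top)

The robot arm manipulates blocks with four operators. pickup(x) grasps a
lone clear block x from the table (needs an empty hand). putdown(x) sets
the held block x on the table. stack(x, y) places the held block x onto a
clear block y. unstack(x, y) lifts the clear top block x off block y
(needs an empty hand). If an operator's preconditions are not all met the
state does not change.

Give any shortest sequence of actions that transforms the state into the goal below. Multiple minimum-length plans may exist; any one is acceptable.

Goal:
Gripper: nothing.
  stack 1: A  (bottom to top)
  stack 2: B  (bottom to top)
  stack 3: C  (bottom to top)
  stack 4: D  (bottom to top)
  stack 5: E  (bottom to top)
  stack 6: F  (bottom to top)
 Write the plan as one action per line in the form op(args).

unstack(A, C)
putdown(A)

step 1 (unstack(A, C)): towers=[B; C; D; E; F] holding=A
step 2 (putdown(A)): towers=[A; B; C; D; E; F] holding=-
goal check: towers=[A; B; C; D; E; F] holding=- — reached (length 2, optimal by BFS)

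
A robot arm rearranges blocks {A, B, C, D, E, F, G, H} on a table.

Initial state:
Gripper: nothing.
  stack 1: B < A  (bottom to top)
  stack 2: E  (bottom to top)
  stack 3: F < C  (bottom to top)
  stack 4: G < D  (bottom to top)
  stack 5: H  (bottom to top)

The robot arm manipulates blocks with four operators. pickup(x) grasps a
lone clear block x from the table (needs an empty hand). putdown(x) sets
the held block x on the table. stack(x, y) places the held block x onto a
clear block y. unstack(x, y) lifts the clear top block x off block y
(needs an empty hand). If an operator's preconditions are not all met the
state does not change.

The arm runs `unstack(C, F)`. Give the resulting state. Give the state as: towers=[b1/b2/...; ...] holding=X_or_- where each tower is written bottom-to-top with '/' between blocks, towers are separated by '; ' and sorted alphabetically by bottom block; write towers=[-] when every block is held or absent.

towers=[B/A; E; F; G/D; H] holding=C

before: towers=[B/A; E; F/C; G/D; H] holding=-
pre[unstack(C, F)]: on(C,F) yes, clear(C) yes, handempty yes
all met → apply unstack(C, F)
after:  towers=[B/A; E; F; G/D; H] holding=C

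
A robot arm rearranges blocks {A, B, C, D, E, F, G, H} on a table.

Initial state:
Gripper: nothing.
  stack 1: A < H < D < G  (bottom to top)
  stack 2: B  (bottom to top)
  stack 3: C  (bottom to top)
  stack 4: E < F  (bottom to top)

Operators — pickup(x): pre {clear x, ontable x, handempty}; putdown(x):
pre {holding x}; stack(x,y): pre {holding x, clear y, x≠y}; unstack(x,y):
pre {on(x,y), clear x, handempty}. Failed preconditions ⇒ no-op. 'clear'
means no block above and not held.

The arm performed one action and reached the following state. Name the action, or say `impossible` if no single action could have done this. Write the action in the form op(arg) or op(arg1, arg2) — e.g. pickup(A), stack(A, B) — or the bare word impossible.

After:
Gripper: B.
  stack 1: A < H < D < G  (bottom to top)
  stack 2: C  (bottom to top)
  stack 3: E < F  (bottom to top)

target: towers=[A/H/D/G; C; E/F] holding=B
     unstack(G, D) → towers=[A/H/D; B; C; E/F] holding=G
         pickup(B) → towers=[A/H/D/G; C; E/F] holding=B  ← match
     unstack(F, E) → towers=[A/H/D/G; B; C; E] holding=F
         pickup(C) → towers=[A/H/D/G; B; E/F] holding=C

pickup(B)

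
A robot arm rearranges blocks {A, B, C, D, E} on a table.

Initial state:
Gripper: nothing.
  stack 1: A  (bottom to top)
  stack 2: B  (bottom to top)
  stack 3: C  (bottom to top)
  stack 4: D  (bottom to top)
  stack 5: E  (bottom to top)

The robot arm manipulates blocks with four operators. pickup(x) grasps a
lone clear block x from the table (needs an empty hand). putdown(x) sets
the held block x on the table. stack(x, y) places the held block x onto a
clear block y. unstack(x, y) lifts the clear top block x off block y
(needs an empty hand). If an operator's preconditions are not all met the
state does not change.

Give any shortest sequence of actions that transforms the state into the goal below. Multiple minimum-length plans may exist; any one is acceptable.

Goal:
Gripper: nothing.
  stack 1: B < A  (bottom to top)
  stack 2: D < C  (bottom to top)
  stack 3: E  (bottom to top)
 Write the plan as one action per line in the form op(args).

step 1 (pickup(A)): towers=[B; C; D; E] holding=A
step 2 (stack(A, B)): towers=[B/A; C; D; E] holding=-
step 3 (pickup(C)): towers=[B/A; D; E] holding=C
step 4 (stack(C, D)): towers=[B/A; D/C; E] holding=-
goal check: towers=[B/A; D/C; E] holding=- — reached (length 4, optimal by BFS)

pickup(A)
stack(A, B)
pickup(C)
stack(C, D)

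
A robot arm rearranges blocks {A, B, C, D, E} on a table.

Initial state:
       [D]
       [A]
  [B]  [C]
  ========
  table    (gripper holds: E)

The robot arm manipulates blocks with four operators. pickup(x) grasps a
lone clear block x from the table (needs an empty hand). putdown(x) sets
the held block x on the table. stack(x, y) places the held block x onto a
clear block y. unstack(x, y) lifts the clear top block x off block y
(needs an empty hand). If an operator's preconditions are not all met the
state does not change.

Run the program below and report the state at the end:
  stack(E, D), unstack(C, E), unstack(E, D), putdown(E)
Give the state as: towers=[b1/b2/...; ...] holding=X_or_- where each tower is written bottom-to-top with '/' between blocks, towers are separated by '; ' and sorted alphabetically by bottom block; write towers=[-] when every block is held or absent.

step 1 (stack(E, D)): towers=[B; C/A/D/E] holding=-
step 2 (unstack(C, E)) [no-op]: towers=[B; C/A/D/E] holding=-
step 3 (unstack(E, D)): towers=[B; C/A/D] holding=E
step 4 (putdown(E)): towers=[B; C/A/D; E] holding=-

towers=[B; C/A/D; E] holding=-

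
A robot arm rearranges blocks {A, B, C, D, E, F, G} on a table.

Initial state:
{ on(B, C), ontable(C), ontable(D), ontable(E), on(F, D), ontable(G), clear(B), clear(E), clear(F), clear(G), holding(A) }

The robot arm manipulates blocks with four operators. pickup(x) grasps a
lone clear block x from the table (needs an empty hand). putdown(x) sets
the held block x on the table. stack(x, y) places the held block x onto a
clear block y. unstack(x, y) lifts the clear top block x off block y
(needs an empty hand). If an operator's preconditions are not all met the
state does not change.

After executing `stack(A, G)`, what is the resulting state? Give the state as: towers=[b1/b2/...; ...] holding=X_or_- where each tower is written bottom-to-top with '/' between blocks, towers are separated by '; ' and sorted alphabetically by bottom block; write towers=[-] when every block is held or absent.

towers=[C/B; D/F; E; G/A] holding=-

before: towers=[C/B; D/F; E; G] holding=A
pre[stack(A, G)]: holding(A) ✓, clear(G) ✓, A≠G ✓
all met → apply stack(A, G)
after:  towers=[C/B; D/F; E; G/A] holding=-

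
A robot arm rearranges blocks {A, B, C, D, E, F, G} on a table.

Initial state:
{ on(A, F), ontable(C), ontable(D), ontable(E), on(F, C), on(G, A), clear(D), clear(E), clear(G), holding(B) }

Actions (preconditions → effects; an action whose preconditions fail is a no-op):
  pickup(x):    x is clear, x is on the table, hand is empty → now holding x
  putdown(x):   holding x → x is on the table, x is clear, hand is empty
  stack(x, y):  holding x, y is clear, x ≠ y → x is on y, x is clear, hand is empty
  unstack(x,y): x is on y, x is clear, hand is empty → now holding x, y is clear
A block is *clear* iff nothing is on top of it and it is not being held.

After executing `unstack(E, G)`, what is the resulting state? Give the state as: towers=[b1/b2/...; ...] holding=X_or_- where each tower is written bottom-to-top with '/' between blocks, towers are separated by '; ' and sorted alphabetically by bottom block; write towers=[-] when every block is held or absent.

towers=[C/F/A/G; D; E] holding=B

before: towers=[C/F/A/G; D; E] holding=B
pre[unstack(E, G)]: on(E,G) no, clear(E) yes, handempty no
on(E,G), handempty unmet → unstack(E, G) is a no-op
after:  towers=[C/F/A/G; D; E] holding=B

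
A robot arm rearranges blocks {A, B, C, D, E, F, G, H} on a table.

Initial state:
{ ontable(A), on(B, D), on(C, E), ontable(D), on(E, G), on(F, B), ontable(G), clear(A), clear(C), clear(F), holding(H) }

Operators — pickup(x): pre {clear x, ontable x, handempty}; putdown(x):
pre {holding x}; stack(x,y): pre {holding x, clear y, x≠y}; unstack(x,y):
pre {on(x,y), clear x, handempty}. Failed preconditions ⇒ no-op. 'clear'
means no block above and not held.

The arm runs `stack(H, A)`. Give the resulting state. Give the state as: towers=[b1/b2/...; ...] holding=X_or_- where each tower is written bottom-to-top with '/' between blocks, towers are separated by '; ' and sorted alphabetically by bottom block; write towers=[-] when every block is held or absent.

towers=[A/H; D/B/F; G/E/C] holding=-

before: towers=[A; D/B/F; G/E/C] holding=H
pre[stack(H, A)]: holding(H) yes, clear(A) yes, H≠A yes
all met → apply stack(H, A)
after:  towers=[A/H; D/B/F; G/E/C] holding=-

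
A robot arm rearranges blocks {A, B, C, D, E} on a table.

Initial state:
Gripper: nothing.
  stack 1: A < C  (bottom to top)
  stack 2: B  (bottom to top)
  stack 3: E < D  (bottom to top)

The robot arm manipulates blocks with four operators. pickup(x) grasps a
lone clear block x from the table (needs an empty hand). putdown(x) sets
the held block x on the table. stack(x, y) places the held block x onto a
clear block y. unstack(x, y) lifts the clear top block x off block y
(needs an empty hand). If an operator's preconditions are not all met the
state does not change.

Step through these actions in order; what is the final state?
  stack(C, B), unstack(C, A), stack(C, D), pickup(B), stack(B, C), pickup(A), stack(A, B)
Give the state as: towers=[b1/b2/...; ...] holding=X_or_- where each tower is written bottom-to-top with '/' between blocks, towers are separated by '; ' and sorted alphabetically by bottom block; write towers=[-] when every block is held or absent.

step 1 (stack(C, B)) [no-op]: towers=[A/C; B; E/D] holding=-
step 2 (unstack(C, A)): towers=[A; B; E/D] holding=C
step 3 (stack(C, D)): towers=[A; B; E/D/C] holding=-
step 4 (pickup(B)): towers=[A; E/D/C] holding=B
step 5 (stack(B, C)): towers=[A; E/D/C/B] holding=-
step 6 (pickup(A)): towers=[E/D/C/B] holding=A
step 7 (stack(A, B)): towers=[E/D/C/B/A] holding=-

towers=[E/D/C/B/A] holding=-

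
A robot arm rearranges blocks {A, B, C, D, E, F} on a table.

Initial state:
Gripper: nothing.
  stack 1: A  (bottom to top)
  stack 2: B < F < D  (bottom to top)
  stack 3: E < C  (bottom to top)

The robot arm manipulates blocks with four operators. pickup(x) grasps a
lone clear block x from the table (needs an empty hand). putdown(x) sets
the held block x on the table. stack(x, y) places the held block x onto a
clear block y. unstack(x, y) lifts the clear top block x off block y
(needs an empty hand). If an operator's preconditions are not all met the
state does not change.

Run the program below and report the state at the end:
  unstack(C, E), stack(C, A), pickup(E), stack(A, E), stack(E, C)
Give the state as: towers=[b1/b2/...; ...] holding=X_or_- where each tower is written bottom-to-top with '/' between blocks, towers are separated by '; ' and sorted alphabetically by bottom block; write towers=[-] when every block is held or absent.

step 1 (unstack(C, E)): towers=[A; B/F/D; E] holding=C
step 2 (stack(C, A)): towers=[A/C; B/F/D; E] holding=-
step 3 (pickup(E)): towers=[A/C; B/F/D] holding=E
step 4 (stack(A, E)) [no-op]: towers=[A/C; B/F/D] holding=E
step 5 (stack(E, C)): towers=[A/C/E; B/F/D] holding=-

towers=[A/C/E; B/F/D] holding=-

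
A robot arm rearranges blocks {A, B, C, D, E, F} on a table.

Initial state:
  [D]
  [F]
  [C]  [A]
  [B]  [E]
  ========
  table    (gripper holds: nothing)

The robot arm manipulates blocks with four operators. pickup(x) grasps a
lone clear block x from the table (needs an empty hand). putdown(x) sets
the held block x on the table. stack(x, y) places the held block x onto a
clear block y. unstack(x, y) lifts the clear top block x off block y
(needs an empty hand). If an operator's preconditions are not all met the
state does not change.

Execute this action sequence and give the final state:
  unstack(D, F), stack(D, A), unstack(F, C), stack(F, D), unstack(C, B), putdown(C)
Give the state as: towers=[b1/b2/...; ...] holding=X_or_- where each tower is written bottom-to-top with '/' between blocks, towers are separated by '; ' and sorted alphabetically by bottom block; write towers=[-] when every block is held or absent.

towers=[B; C; E/A/D/F] holding=-

step 1 (unstack(D, F)): towers=[B/C/F; E/A] holding=D
step 2 (stack(D, A)): towers=[B/C/F; E/A/D] holding=-
step 3 (unstack(F, C)): towers=[B/C; E/A/D] holding=F
step 4 (stack(F, D)): towers=[B/C; E/A/D/F] holding=-
step 5 (unstack(C, B)): towers=[B; E/A/D/F] holding=C
step 6 (putdown(C)): towers=[B; C; E/A/D/F] holding=-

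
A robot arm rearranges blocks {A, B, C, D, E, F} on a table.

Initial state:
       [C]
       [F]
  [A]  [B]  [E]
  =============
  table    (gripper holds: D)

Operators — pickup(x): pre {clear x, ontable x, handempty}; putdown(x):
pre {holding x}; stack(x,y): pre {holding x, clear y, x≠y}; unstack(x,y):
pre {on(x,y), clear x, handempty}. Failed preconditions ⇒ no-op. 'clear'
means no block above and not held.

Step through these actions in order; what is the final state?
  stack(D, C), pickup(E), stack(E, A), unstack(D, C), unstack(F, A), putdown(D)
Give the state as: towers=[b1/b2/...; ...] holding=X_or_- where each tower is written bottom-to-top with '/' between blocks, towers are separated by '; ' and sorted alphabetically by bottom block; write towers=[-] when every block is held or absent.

towers=[A/E; B/F/C; D] holding=-

step 1 (stack(D, C)): towers=[A; B/F/C/D; E] holding=-
step 2 (pickup(E)): towers=[A; B/F/C/D] holding=E
step 3 (stack(E, A)): towers=[A/E; B/F/C/D] holding=-
step 4 (unstack(D, C)): towers=[A/E; B/F/C] holding=D
step 5 (unstack(F, A)) [no-op]: towers=[A/E; B/F/C] holding=D
step 6 (putdown(D)): towers=[A/E; B/F/C; D] holding=-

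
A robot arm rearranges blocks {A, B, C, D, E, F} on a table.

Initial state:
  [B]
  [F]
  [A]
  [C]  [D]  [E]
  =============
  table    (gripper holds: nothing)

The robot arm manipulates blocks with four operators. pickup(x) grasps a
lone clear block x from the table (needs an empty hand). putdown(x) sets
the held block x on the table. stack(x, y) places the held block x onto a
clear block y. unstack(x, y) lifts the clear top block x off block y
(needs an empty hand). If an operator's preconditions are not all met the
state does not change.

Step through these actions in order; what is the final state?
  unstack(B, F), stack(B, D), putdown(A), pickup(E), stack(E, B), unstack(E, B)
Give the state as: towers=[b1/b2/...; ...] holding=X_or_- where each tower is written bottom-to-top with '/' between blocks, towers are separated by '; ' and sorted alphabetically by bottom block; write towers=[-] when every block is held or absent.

towers=[C/A/F; D/B] holding=E

step 1 (unstack(B, F)): towers=[C/A/F; D; E] holding=B
step 2 (stack(B, D)): towers=[C/A/F; D/B; E] holding=-
step 3 (putdown(A)) [no-op]: towers=[C/A/F; D/B; E] holding=-
step 4 (pickup(E)): towers=[C/A/F; D/B] holding=E
step 5 (stack(E, B)): towers=[C/A/F; D/B/E] holding=-
step 6 (unstack(E, B)): towers=[C/A/F; D/B] holding=E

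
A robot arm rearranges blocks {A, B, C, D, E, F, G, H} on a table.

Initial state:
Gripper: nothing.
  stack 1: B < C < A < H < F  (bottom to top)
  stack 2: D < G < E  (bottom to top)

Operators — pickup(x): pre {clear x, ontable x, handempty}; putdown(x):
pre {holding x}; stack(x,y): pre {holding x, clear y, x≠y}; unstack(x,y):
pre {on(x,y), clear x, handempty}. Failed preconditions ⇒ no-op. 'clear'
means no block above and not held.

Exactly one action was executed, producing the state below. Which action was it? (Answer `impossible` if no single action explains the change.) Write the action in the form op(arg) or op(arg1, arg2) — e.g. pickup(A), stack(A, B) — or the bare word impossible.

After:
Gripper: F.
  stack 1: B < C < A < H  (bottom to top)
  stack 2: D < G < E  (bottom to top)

target: towers=[B/C/A/H; D/G/E] holding=F
     unstack(E, G) → towers=[B/C/A/H/F; D/G] holding=E
     unstack(F, H) → towers=[B/C/A/H; D/G/E] holding=F  ← match

unstack(F, H)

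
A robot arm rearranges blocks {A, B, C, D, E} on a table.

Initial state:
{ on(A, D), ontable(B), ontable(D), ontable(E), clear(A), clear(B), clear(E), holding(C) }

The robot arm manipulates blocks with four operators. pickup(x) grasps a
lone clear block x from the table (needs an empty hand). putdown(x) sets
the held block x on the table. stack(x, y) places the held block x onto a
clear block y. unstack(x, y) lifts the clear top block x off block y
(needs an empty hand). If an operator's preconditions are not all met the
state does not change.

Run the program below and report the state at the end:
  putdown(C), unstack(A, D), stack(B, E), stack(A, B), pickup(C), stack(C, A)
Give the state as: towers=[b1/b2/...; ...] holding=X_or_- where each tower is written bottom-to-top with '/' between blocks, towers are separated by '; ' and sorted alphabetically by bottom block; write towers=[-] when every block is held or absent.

towers=[B/A/C; D; E] holding=-

step 1 (putdown(C)): towers=[B; C; D/A; E] holding=-
step 2 (unstack(A, D)): towers=[B; C; D; E] holding=A
step 3 (stack(B, E)) [no-op]: towers=[B; C; D; E] holding=A
step 4 (stack(A, B)): towers=[B/A; C; D; E] holding=-
step 5 (pickup(C)): towers=[B/A; D; E] holding=C
step 6 (stack(C, A)): towers=[B/A/C; D; E] holding=-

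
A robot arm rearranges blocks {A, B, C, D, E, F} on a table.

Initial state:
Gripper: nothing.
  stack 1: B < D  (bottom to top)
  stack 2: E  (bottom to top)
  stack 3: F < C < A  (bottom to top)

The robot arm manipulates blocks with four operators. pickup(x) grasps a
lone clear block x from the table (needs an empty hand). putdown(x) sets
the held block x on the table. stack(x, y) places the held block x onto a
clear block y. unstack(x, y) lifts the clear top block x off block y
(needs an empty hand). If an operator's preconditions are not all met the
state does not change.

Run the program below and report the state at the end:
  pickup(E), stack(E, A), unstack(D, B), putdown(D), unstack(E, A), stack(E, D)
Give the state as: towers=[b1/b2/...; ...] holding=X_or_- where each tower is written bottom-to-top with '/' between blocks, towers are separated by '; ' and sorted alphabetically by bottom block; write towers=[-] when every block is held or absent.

towers=[B; D/E; F/C/A] holding=-

step 1 (pickup(E)): towers=[B/D; F/C/A] holding=E
step 2 (stack(E, A)): towers=[B/D; F/C/A/E] holding=-
step 3 (unstack(D, B)): towers=[B; F/C/A/E] holding=D
step 4 (putdown(D)): towers=[B; D; F/C/A/E] holding=-
step 5 (unstack(E, A)): towers=[B; D; F/C/A] holding=E
step 6 (stack(E, D)): towers=[B; D/E; F/C/A] holding=-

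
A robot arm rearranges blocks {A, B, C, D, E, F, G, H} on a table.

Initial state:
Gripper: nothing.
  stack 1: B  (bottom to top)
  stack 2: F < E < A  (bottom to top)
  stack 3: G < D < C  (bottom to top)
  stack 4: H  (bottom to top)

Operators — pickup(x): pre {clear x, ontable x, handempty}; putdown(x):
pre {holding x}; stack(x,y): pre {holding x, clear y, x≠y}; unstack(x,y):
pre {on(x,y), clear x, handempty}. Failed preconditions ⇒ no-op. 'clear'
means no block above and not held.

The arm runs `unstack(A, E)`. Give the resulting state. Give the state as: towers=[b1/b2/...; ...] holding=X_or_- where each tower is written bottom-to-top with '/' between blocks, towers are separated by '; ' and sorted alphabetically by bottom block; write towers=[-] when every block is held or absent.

towers=[B; F/E; G/D/C; H] holding=A

before: towers=[B; F/E/A; G/D/C; H] holding=-
pre[unstack(A, E)]: on(A,E) ok, clear(A) ok, handempty ok
all met → apply unstack(A, E)
after:  towers=[B; F/E; G/D/C; H] holding=A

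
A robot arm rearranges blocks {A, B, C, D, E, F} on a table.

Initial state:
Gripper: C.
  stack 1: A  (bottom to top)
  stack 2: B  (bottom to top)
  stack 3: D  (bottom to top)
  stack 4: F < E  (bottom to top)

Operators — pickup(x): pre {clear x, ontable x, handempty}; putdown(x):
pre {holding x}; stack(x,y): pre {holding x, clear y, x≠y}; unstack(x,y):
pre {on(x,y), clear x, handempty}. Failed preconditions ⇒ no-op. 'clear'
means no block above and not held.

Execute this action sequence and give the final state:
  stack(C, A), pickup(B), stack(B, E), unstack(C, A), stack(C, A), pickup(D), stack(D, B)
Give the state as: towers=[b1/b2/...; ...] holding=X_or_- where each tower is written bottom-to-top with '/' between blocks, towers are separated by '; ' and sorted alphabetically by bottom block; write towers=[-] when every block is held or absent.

towers=[A/C; F/E/B/D] holding=-

step 1 (stack(C, A)): towers=[A/C; B; D; F/E] holding=-
step 2 (pickup(B)): towers=[A/C; D; F/E] holding=B
step 3 (stack(B, E)): towers=[A/C; D; F/E/B] holding=-
step 4 (unstack(C, A)): towers=[A; D; F/E/B] holding=C
step 5 (stack(C, A)): towers=[A/C; D; F/E/B] holding=-
step 6 (pickup(D)): towers=[A/C; F/E/B] holding=D
step 7 (stack(D, B)): towers=[A/C; F/E/B/D] holding=-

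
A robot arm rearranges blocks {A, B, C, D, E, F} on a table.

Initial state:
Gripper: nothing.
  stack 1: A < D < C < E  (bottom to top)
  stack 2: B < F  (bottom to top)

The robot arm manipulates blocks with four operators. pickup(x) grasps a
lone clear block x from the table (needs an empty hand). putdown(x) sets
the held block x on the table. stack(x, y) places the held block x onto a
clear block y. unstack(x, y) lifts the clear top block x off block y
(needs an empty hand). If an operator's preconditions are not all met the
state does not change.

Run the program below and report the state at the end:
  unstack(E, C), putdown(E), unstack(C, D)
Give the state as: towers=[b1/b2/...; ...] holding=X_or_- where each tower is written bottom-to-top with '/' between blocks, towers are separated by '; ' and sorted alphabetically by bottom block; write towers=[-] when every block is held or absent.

step 1 (unstack(E, C)): towers=[A/D/C; B/F] holding=E
step 2 (putdown(E)): towers=[A/D/C; B/F; E] holding=-
step 3 (unstack(C, D)): towers=[A/D; B/F; E] holding=C

towers=[A/D; B/F; E] holding=C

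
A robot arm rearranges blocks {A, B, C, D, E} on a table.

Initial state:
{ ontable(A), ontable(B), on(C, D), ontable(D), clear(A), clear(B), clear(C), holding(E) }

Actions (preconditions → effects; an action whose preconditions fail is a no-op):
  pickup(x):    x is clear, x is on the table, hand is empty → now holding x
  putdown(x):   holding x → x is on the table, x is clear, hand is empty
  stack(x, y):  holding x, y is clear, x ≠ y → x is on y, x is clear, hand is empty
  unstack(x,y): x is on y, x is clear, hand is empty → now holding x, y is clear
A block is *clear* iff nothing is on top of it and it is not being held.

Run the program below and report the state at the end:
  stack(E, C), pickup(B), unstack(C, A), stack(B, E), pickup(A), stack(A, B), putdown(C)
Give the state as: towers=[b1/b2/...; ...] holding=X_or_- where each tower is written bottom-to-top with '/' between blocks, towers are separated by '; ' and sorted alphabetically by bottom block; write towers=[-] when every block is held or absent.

towers=[D/C/E/B/A] holding=-

step 1 (stack(E, C)): towers=[A; B; D/C/E] holding=-
step 2 (pickup(B)): towers=[A; D/C/E] holding=B
step 3 (unstack(C, A)) [no-op]: towers=[A; D/C/E] holding=B
step 4 (stack(B, E)): towers=[A; D/C/E/B] holding=-
step 5 (pickup(A)): towers=[D/C/E/B] holding=A
step 6 (stack(A, B)): towers=[D/C/E/B/A] holding=-
step 7 (putdown(C)) [no-op]: towers=[D/C/E/B/A] holding=-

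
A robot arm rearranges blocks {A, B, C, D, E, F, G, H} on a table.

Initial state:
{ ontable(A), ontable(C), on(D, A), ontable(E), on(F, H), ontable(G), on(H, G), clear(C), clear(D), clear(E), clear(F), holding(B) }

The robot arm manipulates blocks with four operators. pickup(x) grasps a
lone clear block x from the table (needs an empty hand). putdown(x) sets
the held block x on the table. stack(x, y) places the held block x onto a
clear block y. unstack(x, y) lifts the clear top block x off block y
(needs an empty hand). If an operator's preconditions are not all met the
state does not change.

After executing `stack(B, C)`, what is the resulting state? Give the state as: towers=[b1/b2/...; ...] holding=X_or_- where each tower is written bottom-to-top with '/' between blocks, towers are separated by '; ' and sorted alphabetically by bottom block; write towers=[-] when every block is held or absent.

towers=[A/D; C/B; E; G/H/F] holding=-

before: towers=[A/D; C; E; G/H/F] holding=B
pre[stack(B, C)]: holding(B) ✓, clear(C) ✓, B≠C ✓
all met → apply stack(B, C)
after:  towers=[A/D; C/B; E; G/H/F] holding=-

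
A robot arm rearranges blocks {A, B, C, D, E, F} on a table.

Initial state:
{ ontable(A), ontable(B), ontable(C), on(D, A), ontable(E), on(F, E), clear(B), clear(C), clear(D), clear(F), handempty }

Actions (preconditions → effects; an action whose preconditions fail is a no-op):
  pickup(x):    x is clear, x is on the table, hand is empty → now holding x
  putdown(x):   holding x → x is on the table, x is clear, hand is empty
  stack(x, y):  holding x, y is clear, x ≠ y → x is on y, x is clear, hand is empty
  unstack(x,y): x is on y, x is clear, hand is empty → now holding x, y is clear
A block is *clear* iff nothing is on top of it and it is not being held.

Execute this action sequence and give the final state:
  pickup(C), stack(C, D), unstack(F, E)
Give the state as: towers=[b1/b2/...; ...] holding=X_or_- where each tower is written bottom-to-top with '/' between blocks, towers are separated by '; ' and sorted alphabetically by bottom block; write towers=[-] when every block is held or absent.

step 1 (pickup(C)): towers=[A/D; B; E/F] holding=C
step 2 (stack(C, D)): towers=[A/D/C; B; E/F] holding=-
step 3 (unstack(F, E)): towers=[A/D/C; B; E] holding=F

towers=[A/D/C; B; E] holding=F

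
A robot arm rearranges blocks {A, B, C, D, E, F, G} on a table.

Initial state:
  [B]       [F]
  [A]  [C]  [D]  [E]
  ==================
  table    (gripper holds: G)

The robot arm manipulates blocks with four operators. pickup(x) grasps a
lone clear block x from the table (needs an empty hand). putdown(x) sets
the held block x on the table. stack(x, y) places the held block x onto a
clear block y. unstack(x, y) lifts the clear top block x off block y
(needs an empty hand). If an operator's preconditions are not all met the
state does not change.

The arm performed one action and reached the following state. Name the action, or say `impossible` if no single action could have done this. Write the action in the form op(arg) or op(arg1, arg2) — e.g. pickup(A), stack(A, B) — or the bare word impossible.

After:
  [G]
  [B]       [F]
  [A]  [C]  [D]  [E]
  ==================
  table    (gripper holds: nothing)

target: towers=[A/B/G; C; D/F; E] holding=-
        putdown(G) → towers=[A/B; C; D/F; E; G] holding=-
       stack(G, B) → towers=[A/B/G; C; D/F; E] holding=-  ← match
       stack(G, F) → towers=[A/B; C; D/F/G; E] holding=-
       stack(G, E) → towers=[A/B; C; D/F; E/G] holding=-
       stack(G, C) → towers=[A/B; C/G; D/F; E] holding=-

stack(G, B)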